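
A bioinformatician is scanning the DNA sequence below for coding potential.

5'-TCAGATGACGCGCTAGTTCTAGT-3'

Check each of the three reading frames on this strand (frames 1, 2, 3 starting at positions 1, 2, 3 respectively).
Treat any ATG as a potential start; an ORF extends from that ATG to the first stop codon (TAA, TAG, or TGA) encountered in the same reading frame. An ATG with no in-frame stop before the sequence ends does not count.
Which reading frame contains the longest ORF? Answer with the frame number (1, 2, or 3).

Frame 1: TCA GAT GAC GCG CTA GTT CTA — no ATG→stop ORF.
Frame 2: CAG ATG ACG CGC TAG TTC TAG — ATG at 5, stop TAG at 14 → 12 nt.
Frame 3: AGA TGA CGC GCT AGT TCT AGT — no ATG→stop ORF.
Longest ORF is 12 nt in frame 2 (positions 5–16).

2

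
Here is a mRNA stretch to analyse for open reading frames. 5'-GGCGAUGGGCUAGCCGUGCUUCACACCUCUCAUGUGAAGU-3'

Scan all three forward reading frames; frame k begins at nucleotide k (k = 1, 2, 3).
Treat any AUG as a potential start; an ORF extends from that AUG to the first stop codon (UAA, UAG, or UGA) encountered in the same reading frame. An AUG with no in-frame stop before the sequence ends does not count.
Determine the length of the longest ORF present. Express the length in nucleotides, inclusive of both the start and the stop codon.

9

Frame 1: GGC GAU GGG CUA GCC GUG CUU CAC ACC UCU CAU GUG AAG — no AUG→stop ORF.
Frame 2: GCG AUG GGC UAG CCG UGC UUC ACA CCU CUC AUG UGA AGU — AUG at 5, stop UAG at 11 → 9 nt; AUG at 32, stop UGA at 35 → 6 nt.
Frame 3: CGA UGG GCU AGC CGU GCU UCA CAC CUC UCA UGU GAA — no AUG→stop ORF.
Longest: frame 2, positions 5–13, 9 nt = 3 codons = 2 aa. → 9 nucleotides.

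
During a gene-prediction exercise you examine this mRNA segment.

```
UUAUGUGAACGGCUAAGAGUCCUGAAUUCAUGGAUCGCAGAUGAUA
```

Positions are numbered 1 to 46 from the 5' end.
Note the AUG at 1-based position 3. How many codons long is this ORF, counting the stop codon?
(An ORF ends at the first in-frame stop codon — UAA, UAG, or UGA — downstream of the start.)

Codons from position 3: AUG (3–5), UGA (6–8).
UGA is the first in-frame stop; that's 2 codons including the stop.

2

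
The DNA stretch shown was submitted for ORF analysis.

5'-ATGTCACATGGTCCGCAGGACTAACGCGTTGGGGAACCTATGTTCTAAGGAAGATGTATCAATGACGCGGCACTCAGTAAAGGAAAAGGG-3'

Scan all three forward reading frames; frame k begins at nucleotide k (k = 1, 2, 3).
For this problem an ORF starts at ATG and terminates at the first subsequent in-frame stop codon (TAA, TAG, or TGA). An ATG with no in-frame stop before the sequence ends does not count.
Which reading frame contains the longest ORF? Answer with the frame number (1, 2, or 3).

1

Frame 1: ATG TCA CAT GGT CCG CAG GAC TAA CGC GTT GGG GAA CCT ATG TTC TAA GGA AGA TGT ATC AAT GAC GCG GCA CTC AGT AAA GGA AAA GGG — ATG at 1, stop TAA at 22 → 24 nt; ATG at 40, stop TAA at 46 → 9 nt.
Frame 2: TGT CAC ATG GTC CGC AGG ACT AAC GCG TTG GGG AAC CTA TGT TCT AAG GAA GAT GTA TCA ATG ACG CGG CAC TCA GTA AAG GAA AAG — no ATG→stop ORF.
Frame 3: GTC ACA TGG TCC GCA GGA CTA ACG CGT TGG GGA ACC TAT GTT CTA AGG AAG ATG TAT CAA TGA CGC GGC ACT CAG TAA AGG AAA AGG — ATG at 54, stop TGA at 63 → 12 nt.
Longest ORF is 24 nt in frame 1 (positions 1–24).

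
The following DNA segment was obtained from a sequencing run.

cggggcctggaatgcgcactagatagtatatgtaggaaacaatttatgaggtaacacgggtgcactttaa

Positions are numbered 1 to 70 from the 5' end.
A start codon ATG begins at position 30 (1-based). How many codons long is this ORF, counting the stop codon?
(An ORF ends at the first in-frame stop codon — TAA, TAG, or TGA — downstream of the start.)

Codons from position 30: ATG (30–32), TAG (33–35).
TAG is the first in-frame stop; that's 2 codons including the stop.

2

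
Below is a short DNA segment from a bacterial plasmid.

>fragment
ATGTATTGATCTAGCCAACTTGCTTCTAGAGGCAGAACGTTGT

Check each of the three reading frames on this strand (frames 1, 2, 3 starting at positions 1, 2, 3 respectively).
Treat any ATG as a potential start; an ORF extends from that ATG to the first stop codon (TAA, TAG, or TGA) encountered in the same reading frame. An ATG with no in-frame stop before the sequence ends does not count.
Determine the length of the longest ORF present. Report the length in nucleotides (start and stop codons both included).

Frame 1: ATG TAT TGA TCT AGC CAA CTT GCT TCT AGA GGC AGA ACG TTG — ATG at 1, stop TGA at 7 → 9 nt.
Frame 2: TGT ATT GAT CTA GCC AAC TTG CTT CTA GAG GCA GAA CGT TGT — no ATG→stop ORF.
Frame 3: GTA TTG ATC TAG CCA ACT TGC TTC TAG AGG CAG AAC GTT — no ATG→stop ORF.
Longest: frame 1, positions 1–9, 9 nt = 3 codons = 2 aa. → 9 nucleotides.

9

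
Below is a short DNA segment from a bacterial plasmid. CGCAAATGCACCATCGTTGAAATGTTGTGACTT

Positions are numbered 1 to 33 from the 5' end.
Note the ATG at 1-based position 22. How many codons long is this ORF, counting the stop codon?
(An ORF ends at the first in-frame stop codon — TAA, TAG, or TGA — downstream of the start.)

3

Codons from position 22: ATG (22–24), TTG (25–27), TGA (28–30).
TGA is the first in-frame stop; that's 3 codons including the stop.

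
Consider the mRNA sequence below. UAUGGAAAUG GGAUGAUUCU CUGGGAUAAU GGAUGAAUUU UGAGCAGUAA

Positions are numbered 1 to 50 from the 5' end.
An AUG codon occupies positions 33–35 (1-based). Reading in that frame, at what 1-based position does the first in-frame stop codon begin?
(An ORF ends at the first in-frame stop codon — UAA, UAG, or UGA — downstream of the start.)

Codons from position 33: AUG (33–35), AAU (36–38), UUU (39–41), GAG (42–44), CAG (45–47), UAA (48–50).
UAA is a stop codon; it begins at position 48.

48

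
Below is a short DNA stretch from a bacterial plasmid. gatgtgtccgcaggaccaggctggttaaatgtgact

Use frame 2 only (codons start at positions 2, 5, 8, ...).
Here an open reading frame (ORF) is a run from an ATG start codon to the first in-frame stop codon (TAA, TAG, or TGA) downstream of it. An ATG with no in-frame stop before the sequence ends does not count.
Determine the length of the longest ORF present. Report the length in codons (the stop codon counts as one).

Frame 2: ATG TGT CCG CAG GAC CAG GCT GGT TAA ATG TGA — ATG at 2, stop TAA at 26 → 27 nt; ATG at 29, stop TGA at 32 → 6 nt.
Longest: frame 2, positions 2–28, 27 nt = 9 codons = 8 aa. → 9 codons.

9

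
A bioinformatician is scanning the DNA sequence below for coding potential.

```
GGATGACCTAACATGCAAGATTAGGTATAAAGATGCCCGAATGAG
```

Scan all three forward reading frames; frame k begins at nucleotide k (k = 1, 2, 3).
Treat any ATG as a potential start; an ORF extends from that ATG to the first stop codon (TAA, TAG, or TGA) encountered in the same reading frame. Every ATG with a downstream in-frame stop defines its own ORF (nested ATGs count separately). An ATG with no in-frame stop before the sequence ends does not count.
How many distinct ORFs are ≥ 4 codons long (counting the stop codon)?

2

Frame 1: GGA TGA CCT AAC ATG CAA GAT TAG GTA TAA AGA TGC CCG AAT GAG — ATG at 13, stop TAG at 22 → 12 nt.
Frame 2: GAT GAC CTA ACA TGC AAG ATT AGG TAT AAA GAT GCC CGA ATG — no ATG→stop ORF.
Frame 3: ATG ACC TAA CAT GCA AGA TTA GGT ATA AAG ATG CCC GAA TGA — ATG at 3, stop TAA at 9 → 9 nt; ATG at 33, stop TGA at 42 → 12 nt.
ORFs ≥ 4 codons: frame 1 13–24 (4 codons), frame 3 33–44 (4 codons). Count = 2.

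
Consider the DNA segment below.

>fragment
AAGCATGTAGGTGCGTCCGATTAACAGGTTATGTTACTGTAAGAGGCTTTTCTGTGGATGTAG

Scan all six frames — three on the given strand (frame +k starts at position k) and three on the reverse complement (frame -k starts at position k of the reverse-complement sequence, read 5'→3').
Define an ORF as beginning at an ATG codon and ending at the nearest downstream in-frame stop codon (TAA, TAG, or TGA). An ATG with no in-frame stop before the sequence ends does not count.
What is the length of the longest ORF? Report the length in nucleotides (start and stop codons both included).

12

Reverse complement (5'→3'): CTACATCCACAGAAAAGCCTCTTACAGTAACATAACCTGTTAATCGGACGCACCTACATGCTT
Frame +1: AAG CAT GTA GGT GCG TCC GAT TAA CAG GTT ATG TTA CTG TAA GAG GCT TTT CTG TGG ATG TAG — ATG at 31, stop TAA at 40 → 12 nt; ATG at 58, stop TAG at 61 → 6 nt.
Frame +2: AGC ATG TAG GTG CGT CCG ATT AAC AGG TTA TGT TAC TGT AAG AGG CTT TTC TGT GGA TGT — ATG at 5, stop TAG at 8 → 6 nt.
Frame +3: GCA TGT AGG TGC GTC CGA TTA ACA GGT TAT GTT ACT GTA AGA GGC TTT TCT GTG GAT GTA — no ATG→stop ORF.
Frame -1: CTA CAT CCA CAG AAA AGC CTC TTA CAG TAA CAT AAC CTG TTA ATC GGA CGC ACC TAC ATG CTT — no ATG→stop ORF.
Frame -2: TAC ATC CAC AGA AAA GCC TCT TAC AGT AAC ATA ACC TGT TAA TCG GAC GCA CCT ACA TGC — no ATG→stop ORF.
Frame -3: ACA TCC ACA GAA AAG CCT CTT ACA GTA ACA TAA CCT GTT AAT CGG ACG CAC CTA CAT GCT — no ATG→stop ORF.
Longest: frame +1, positions 31–42, 12 nt = 4 codons = 3 aa. → 12 nucleotides.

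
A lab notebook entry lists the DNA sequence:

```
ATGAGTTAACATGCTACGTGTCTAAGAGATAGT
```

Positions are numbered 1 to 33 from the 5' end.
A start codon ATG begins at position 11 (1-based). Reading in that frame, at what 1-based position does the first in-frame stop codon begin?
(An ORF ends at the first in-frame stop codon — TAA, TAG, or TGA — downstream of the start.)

Codons from position 11: ATG (11–13), CTA (14–16), CGT (17–19), GTC (20–22), TAA (23–25).
TAA is a stop codon; it begins at position 23.

23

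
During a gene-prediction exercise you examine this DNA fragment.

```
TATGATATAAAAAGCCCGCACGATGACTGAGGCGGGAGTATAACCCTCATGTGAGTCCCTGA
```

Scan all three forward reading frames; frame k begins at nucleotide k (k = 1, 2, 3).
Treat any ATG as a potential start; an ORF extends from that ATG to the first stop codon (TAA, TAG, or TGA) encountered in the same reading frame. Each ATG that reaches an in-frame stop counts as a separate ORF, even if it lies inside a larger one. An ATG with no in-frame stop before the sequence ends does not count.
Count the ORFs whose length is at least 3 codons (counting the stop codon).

2

Frame 1: TAT GAT ATA AAA AGC CCG CAC GAT GAC TGA GGC GGG AGT ATA ACC CTC ATG TGA GTC CCT — ATG at 49, stop TGA at 52 → 6 nt.
Frame 2: ATG ATA TAA AAA GCC CGC ACG ATG ACT GAG GCG GGA GTA TAA CCC TCA TGT GAG TCC CTG — ATG at 2, stop TAA at 8 → 9 nt; ATG at 23, stop TAA at 41 → 21 nt.
Frame 3: TGA TAT AAA AAG CCC GCA CGA TGA CTG AGG CGG GAG TAT AAC CCT CAT GTG AGT CCC TGA — no ATG→stop ORF.
ORFs ≥ 3 codons: frame 2 2–10 (3 codons), frame 2 23–43 (7 codons). Count = 2.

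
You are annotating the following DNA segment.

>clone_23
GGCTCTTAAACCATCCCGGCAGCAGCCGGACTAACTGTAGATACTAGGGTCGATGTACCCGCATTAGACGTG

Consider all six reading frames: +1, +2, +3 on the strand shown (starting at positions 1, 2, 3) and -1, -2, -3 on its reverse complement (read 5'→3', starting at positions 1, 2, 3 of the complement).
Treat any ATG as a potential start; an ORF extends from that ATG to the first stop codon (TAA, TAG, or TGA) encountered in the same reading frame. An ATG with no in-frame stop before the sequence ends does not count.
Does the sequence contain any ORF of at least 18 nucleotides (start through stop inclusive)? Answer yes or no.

yes

Reverse complement (5'→3'): CACGTCTAATGCGGGTACATCGACCCTAGTATCTACAGTTAGTCCGGCTGCTGCCGGGATGGTTTAAGAGCC
Frame +1: GGC TCT TAA ACC ATC CCG GCA GCA GCC GGA CTA ACT GTA GAT ACT AGG GTC GAT GTA CCC GCA TTA GAC GTG — no ATG→stop ORF.
Frame +2: GCT CTT AAA CCA TCC CGG CAG CAG CCG GAC TAA CTG TAG ATA CTA GGG TCG ATG TAC CCG CAT TAG ACG — ATG at 53, stop TAG at 65 → 15 nt.
Frame +3: CTC TTA AAC CAT CCC GGC AGC AGC CGG ACT AAC TGT AGA TAC TAG GGT CGA TGT ACC CGC ATT AGA CGT — no ATG→stop ORF.
Frame -1: CAC GTC TAA TGC GGG TAC ATC GAC CCT AGT ATC TAC AGT TAG TCC GGC TGC TGC CGG GAT GGT TTA AGA GCC — no ATG→stop ORF.
Frame -2: ACG TCT AAT GCG GGT ACA TCG ACC CTA GTA TCT ACA GTT AGT CCG GCT GCT GCC GGG ATG GTT TAA GAG — ATG at 59, stop TAA at 65 → 9 nt.
Frame -3: CGT CTA ATG CGG GTA CAT CGA CCC TAG TAT CTA CAG TTA GTC CGG CTG CTG CCG GGA TGG TTT AAG AGC — ATG at 9, stop TAG at 27 → 21 nt.
Frame -3 has an ORF of 21 nucleotides (positions 9–29) ≥ 18, so yes.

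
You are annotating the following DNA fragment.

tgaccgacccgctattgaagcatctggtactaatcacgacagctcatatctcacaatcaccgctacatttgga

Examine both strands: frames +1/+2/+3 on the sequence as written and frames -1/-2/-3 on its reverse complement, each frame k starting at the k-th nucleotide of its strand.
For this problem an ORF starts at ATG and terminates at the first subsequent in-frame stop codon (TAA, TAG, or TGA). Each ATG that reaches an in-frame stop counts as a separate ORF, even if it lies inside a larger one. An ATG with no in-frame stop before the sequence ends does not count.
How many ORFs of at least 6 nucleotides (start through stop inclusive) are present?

3

Reverse complement (5'→3'): TCCAAATGTAGCGGTGATTGTGAGATATGAGCTGTCGTGATTAGTACCAGATGCTTCAATAGCGGGTCGGTCA
Frame +1: TGA CCG ACC CGC TAT TGA AGC ATC TGG TAC TAA TCA CGA CAG CTC ATA TCT CAC AAT CAC CGC TAC ATT TGG — no ATG→stop ORF.
Frame +2: GAC CGA CCC GCT ATT GAA GCA TCT GGT ACT AAT CAC GAC AGC TCA TAT CTC ACA ATC ACC GCT ACA TTT GGA — no ATG→stop ORF.
Frame +3: ACC GAC CCG CTA TTG AAG CAT CTG GTA CTA ATC ACG ACA GCT CAT ATC TCA CAA TCA CCG CTA CAT TTG — no ATG→stop ORF.
Frame -1: TCC AAA TGT AGC GGT GAT TGT GAG ATA TGA GCT GTC GTG ATT AGT ACC AGA TGC TTC AAT AGC GGG TCG GTC — no ATG→stop ORF.
Frame -2: CCA AAT GTA GCG GTG ATT GTG AGA TAT GAG CTG TCG TGA TTA GTA CCA GAT GCT TCA ATA GCG GGT CGG TCA — no ATG→stop ORF.
Frame -3: CAA ATG TAG CGG TGA TTG TGA GAT ATG AGC TGT CGT GAT TAG TAC CAG ATG CTT CAA TAG CGG GTC GGT — ATG at 6, stop TAG at 9 → 6 nt; ATG at 27, stop TAG at 42 → 18 nt; ATG at 51, stop TAG at 60 → 12 nt.
ORFs ≥ 6 nucleotides: frame -3 6–11 (6 nucleotides), frame -3 27–44 (18 nucleotides), frame -3 51–62 (12 nucleotides). Count = 3.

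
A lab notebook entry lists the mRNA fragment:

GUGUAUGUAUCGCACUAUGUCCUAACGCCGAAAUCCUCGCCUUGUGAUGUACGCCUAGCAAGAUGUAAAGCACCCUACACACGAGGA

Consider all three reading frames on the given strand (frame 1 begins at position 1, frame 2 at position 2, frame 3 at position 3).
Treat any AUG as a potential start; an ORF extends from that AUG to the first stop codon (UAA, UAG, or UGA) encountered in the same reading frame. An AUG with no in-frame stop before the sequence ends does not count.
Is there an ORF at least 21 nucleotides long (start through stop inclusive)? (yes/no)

yes

Frame 1: GUG UAU GUA UCG CAC UAU GUC CUA ACG CCG AAA UCC UCG CCU UGU GAU GUA CGC CUA GCA AGA UGU AAA GCA CCC UAC ACA CGA GGA — no AUG→stop ORF.
Frame 2: UGU AUG UAU CGC ACU AUG UCC UAA CGC CGA AAU CCU CGC CUU GUG AUG UAC GCC UAG CAA GAU GUA AAG CAC CCU ACA CAC GAG — AUG at 5, stop UAA at 23 → 21 nt; AUG at 17, stop UAA at 23 → 9 nt; AUG at 47, stop UAG at 56 → 12 nt.
Frame 3: GUA UGU AUC GCA CUA UGU CCU AAC GCC GAA AUC CUC GCC UUG UGA UGU ACG CCU AGC AAG AUG UAA AGC ACC CUA CAC ACG AGG — AUG at 63, stop UAA at 66 → 6 nt.
Frame 2 has an ORF of 21 nucleotides (positions 5–25) ≥ 21, so yes.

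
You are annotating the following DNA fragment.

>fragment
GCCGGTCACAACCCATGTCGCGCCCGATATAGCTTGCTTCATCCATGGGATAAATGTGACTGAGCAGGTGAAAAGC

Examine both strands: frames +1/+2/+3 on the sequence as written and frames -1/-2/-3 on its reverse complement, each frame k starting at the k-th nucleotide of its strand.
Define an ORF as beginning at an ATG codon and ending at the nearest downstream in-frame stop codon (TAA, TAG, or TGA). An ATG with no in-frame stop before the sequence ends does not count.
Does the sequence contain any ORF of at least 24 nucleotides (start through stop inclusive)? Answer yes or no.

Reverse complement (5'→3'): GCTTTTCACCTGCTCAGTCACATTTATCCCATGGATGAAGCAAGCTATATCGGGCGCGACATGGGTTGTGACCGGC
Frame +1: GCC GGT CAC AAC CCA TGT CGC GCC CGA TAT AGC TTG CTT CAT CCA TGG GAT AAA TGT GAC TGA GCA GGT GAA AAG — no ATG→stop ORF.
Frame +2: CCG GTC ACA ACC CAT GTC GCG CCC GAT ATA GCT TGC TTC ATC CAT GGG ATA AAT GTG ACT GAG CAG GTG AAA AGC — no ATG→stop ORF.
Frame +3: CGG TCA CAA CCC ATG TCG CGC CCG ATA TAG CTT GCT TCA TCC ATG GGA TAA ATG TGA CTG AGC AGG TGA AAA — ATG at 15, stop TAG at 30 → 18 nt; ATG at 45, stop TAA at 51 → 9 nt; ATG at 54, stop TGA at 57 → 6 nt.
Frame -1: GCT TTT CAC CTG CTC AGT CAC ATT TAT CCC ATG GAT GAA GCA AGC TAT ATC GGG CGC GAC ATG GGT TGT GAC CGG — no ATG→stop ORF.
Frame -2: CTT TTC ACC TGC TCA GTC ACA TTT ATC CCA TGG ATG AAG CAA GCT ATA TCG GGC GCG ACA TGG GTT GTG ACC GGC — no ATG→stop ORF.
Frame -3: TTT TCA CCT GCT CAG TCA CAT TTA TCC CAT GGA TGA AGC AAG CTA TAT CGG GCG CGA CAT GGG TTG TGA CCG — no ATG→stop ORF.
Largest ORF found is 18 nucleotides < 24, so no.

no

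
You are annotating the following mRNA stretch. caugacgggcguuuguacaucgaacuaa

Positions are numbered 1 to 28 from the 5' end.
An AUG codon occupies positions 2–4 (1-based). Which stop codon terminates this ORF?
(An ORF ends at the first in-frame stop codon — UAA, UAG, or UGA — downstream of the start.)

Codons from position 2: AUG (2–4), ACG (5–7), GGC (8–10), GUU (11–13), UGU (14–16), ACA (17–19), UCG (20–22), AAC (23–25), UAA (26–28).
The first in-frame stop codon is UAA.

UAA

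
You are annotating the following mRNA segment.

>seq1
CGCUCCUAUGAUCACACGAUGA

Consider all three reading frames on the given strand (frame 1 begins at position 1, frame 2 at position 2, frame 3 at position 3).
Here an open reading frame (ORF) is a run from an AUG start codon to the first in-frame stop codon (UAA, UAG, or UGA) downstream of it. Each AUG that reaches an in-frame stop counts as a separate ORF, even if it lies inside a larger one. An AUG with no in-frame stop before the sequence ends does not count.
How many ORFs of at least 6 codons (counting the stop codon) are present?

Frame 1: CGC UCC UAU GAU CAC ACG AUG — no AUG→stop ORF.
Frame 2: GCU CCU AUG AUC ACA CGA UGA — AUG at 8, stop UGA at 20 → 15 nt.
Frame 3: CUC CUA UGA UCA CAC GAU — no AUG→stop ORF.
No ORF reaches 6 codons. Count = 0.

0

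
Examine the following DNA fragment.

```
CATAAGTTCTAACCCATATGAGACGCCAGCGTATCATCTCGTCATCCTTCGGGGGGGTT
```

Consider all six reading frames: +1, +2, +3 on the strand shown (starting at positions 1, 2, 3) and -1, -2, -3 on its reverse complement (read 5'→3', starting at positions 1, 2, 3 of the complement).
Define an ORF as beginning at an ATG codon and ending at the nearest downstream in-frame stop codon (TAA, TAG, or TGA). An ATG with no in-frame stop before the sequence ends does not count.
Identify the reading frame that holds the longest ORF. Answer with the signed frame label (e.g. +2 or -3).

-3

Reverse complement (5'→3'): AACCCCCCCGAAGGATGACGAGATGATACGCTGGCGTCTCATATGGGTTAGAACTTATG
Frame +1: CAT AAG TTC TAA CCC ATA TGA GAC GCC AGC GTA TCA TCT CGT CAT CCT TCG GGG GGG — no ATG→stop ORF.
Frame +2: ATA AGT TCT AAC CCA TAT GAG ACG CCA GCG TAT CAT CTC GTC ATC CTT CGG GGG GGT — no ATG→stop ORF.
Frame +3: TAA GTT CTA ACC CAT ATG AGA CGC CAG CGT ATC ATC TCG TCA TCC TTC GGG GGG GTT — no ATG→stop ORF.
Frame -1: AAC CCC CCC GAA GGA TGA CGA GAT GAT ACG CTG GCG TCT CAT ATG GGT TAG AAC TTA — ATG at 43, stop TAG at 49 → 9 nt.
Frame -2: ACC CCC CCG AAG GAT GAC GAG ATG ATA CGC TGG CGT CTC ATA TGG GTT AGA ACT TAT — no ATG→stop ORF.
Frame -3: CCC CCC CGA AGG ATG ACG AGA TGA TAC GCT GGC GTC TCA TAT GGG TTA GAA CTT ATG — ATG at 15, stop TGA at 24 → 12 nt.
Longest ORF is 12 nt in frame -3 (positions 15–26).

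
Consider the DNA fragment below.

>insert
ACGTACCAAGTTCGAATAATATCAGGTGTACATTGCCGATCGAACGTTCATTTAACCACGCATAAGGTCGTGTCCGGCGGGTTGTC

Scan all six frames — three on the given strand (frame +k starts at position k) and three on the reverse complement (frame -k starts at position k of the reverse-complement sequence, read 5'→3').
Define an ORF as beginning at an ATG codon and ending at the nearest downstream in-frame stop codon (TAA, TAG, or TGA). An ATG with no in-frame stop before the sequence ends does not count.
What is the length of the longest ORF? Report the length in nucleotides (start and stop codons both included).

30

Reverse complement (5'→3'): GACAACCCGCCGGACACGACCTTATGCGTGGTTAAATGAACGTTCGATCGGCAATGTACACCTGATATTATTCGAACTTGGTACGT
Frame +1: ACG TAC CAA GTT CGA ATA ATA TCA GGT GTA CAT TGC CGA TCG AAC GTT CAT TTA ACC ACG CAT AAG GTC GTG TCC GGC GGG TTG — no ATG→stop ORF.
Frame +2: CGT ACC AAG TTC GAA TAA TAT CAG GTG TAC ATT GCC GAT CGA ACG TTC ATT TAA CCA CGC ATA AGG TCG TGT CCG GCG GGT TGT — no ATG→stop ORF.
Frame +3: GTA CCA AGT TCG AAT AAT ATC AGG TGT ACA TTG CCG ATC GAA CGT TCA TTT AAC CAC GCA TAA GGT CGT GTC CGG CGG GTT GTC — no ATG→stop ORF.
Frame -1: GAC AAC CCG CCG GAC ACG ACC TTA TGC GTG GTT AAA TGA ACG TTC GAT CGG CAA TGT ACA CCT GAT ATT ATT CGA ACT TGG TAC — no ATG→stop ORF.
Frame -2: ACA ACC CGC CGG ACA CGA CCT TAT GCG TGG TTA AAT GAA CGT TCG ATC GGC AAT GTA CAC CTG ATA TTA TTC GAA CTT GGT ACG — no ATG→stop ORF.
Frame -3: CAA CCC GCC GGA CAC GAC CTT ATG CGT GGT TAA ATG AAC GTT CGA TCG GCA ATG TAC ACC TGA TAT TAT TCG AAC TTG GTA CGT — ATG at 24, stop TAA at 33 → 12 nt; ATG at 36, stop TGA at 63 → 30 nt; ATG at 54, stop TGA at 63 → 12 nt.
Longest: frame -3, positions 36–65, 30 nt = 10 codons = 9 aa. → 30 nucleotides.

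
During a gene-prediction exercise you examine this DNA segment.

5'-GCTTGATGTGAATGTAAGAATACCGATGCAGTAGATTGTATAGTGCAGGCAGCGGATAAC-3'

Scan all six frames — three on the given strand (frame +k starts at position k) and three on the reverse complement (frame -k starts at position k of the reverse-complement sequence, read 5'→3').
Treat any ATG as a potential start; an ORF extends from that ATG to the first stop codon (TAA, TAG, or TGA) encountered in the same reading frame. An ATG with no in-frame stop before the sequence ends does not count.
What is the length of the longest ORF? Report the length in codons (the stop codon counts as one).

Reverse complement (5'→3'): GTTATCCGCTGCCTGCACTATACAATCTACTGCATCGGTATTCTTACATTCACATCAAGC
Frame +1: GCT TGA TGT GAA TGT AAG AAT ACC GAT GCA GTA GAT TGT ATA GTG CAG GCA GCG GAT AAC — no ATG→stop ORF.
Frame +2: CTT GAT GTG AAT GTA AGA ATA CCG ATG CAG TAG ATT GTA TAG TGC AGG CAG CGG ATA — ATG at 26, stop TAG at 32 → 9 nt.
Frame +3: TTG ATG TGA ATG TAA GAA TAC CGA TGC AGT AGA TTG TAT AGT GCA GGC AGC GGA TAA — ATG at 6, stop TGA at 9 → 6 nt; ATG at 12, stop TAA at 15 → 6 nt.
Frame -1: GTT ATC CGC TGC CTG CAC TAT ACA ATC TAC TGC ATC GGT ATT CTT ACA TTC ACA TCA AGC — no ATG→stop ORF.
Frame -2: TTA TCC GCT GCC TGC ACT ATA CAA TCT ACT GCA TCG GTA TTC TTA CAT TCA CAT CAA — no ATG→stop ORF.
Frame -3: TAT CCG CTG CCT GCA CTA TAC AAT CTA CTG CAT CGG TAT TCT TAC ATT CAC ATC AAG — no ATG→stop ORF.
Longest: frame +2, positions 26–34, 9 nt = 3 codons = 2 aa. → 3 codons.

3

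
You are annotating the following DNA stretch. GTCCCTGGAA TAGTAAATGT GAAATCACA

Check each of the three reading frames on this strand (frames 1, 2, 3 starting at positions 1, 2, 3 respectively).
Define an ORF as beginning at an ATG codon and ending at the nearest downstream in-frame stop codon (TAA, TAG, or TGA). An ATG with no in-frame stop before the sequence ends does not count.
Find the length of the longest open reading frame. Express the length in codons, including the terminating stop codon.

Frame 1: GTC CCT GGA ATA GTA AAT GTG AAA TCA — no ATG→stop ORF.
Frame 2: TCC CTG GAA TAG TAA ATG TGA AAT CAC — ATG at 17, stop TGA at 20 → 6 nt.
Frame 3: CCC TGG AAT AGT AAA TGT GAA ATC ACA — no ATG→stop ORF.
Longest: frame 2, positions 17–22, 6 nt = 2 codons = 1 aa. → 2 codons.

2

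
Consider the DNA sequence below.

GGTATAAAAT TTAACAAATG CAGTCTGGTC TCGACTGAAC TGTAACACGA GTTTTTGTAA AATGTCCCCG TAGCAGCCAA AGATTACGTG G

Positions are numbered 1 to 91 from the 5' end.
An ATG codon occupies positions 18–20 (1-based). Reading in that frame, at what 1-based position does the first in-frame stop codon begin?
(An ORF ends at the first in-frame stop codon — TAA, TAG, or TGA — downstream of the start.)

36

Codons from position 18: ATG (18–20), CAG (21–23), TCT (24–26), GGT (27–29), CTC (30–32), GAC (33–35), TGA (36–38).
TGA is a stop codon; it begins at position 36.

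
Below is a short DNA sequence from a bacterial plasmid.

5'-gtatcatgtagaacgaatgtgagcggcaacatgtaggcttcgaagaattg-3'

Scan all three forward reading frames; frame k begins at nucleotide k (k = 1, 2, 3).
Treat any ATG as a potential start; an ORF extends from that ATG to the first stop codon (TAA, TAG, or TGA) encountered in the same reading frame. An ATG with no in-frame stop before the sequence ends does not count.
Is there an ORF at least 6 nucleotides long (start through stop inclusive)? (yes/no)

yes

Frame 1: GTA TCA TGT AGA ACG AAT GTG AGC GGC AAC ATG TAG GCT TCG AAG AAT — ATG at 31, stop TAG at 34 → 6 nt.
Frame 2: TAT CAT GTA GAA CGA ATG TGA GCG GCA ACA TGT AGG CTT CGA AGA ATT — ATG at 17, stop TGA at 20 → 6 nt.
Frame 3: ATC ATG TAG AAC GAA TGT GAG CGG CAA CAT GTA GGC TTC GAA GAA TTG — ATG at 6, stop TAG at 9 → 6 nt.
Frame 1 has an ORF of 6 nucleotides (positions 31–36) ≥ 6, so yes.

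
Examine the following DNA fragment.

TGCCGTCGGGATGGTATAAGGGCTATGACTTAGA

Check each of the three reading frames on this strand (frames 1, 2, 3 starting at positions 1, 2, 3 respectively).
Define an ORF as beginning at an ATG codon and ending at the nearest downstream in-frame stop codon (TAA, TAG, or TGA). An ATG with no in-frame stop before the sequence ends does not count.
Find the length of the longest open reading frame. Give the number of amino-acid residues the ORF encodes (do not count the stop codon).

Frame 1: TGC CGT CGG GAT GGT ATA AGG GCT ATG ACT TAG — ATG at 25, stop TAG at 31 → 9 nt.
Frame 2: GCC GTC GGG ATG GTA TAA GGG CTA TGA CTT AGA — ATG at 11, stop TAA at 17 → 9 nt.
Frame 3: CCG TCG GGA TGG TAT AAG GGC TAT GAC TTA — no ATG→stop ORF.
Longest: frame 1, positions 25–33, 9 nt = 3 codons = 2 aa. → 2 amino acids.

2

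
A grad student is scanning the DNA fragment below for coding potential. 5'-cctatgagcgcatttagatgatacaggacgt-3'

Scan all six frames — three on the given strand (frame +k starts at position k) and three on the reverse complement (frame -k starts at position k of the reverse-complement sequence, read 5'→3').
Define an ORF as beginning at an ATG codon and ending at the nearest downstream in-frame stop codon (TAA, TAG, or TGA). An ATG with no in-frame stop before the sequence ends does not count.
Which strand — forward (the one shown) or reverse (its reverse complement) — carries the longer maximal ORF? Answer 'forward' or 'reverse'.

forward

Reverse complement (5'→3'): ACGTCCTGTATCATCTAAATGCGCTCATAGG
Frame +1: CCT ATG AGC GCA TTT AGA TGA TAC AGG ACG — ATG at 4, stop TGA at 19 → 18 nt.
Frame +2: CTA TGA GCG CAT TTA GAT GAT ACA GGA CGT — no ATG→stop ORF.
Frame +3: TAT GAG CGC ATT TAG ATG ATA CAG GAC — no ATG→stop ORF.
Frame -1: ACG TCC TGT ATC ATC TAA ATG CGC TCA TAG — ATG at 19, stop TAG at 28 → 12 nt.
Frame -2: CGT CCT GTA TCA TCT AAA TGC GCT CAT AGG — no ATG→stop ORF.
Frame -3: GTC CTG TAT CAT CTA AAT GCG CTC ATA — no ATG→stop ORF.
Forward-strand max 18 nt; reverse-strand max 12 nt. The forward strand has the longer ORF.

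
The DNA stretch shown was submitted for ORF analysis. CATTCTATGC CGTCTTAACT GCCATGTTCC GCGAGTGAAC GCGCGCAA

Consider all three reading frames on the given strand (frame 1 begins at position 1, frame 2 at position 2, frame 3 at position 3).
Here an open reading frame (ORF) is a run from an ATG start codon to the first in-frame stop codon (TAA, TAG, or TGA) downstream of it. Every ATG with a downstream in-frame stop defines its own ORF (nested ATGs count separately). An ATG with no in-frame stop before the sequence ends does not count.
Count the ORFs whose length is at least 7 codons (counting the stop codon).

Frame 1: CAT TCT ATG CCG TCT TAA CTG CCA TGT TCC GCG AGT GAA CGC GCG CAA — ATG at 7, stop TAA at 16 → 12 nt.
Frame 2: ATT CTA TGC CGT CTT AAC TGC CAT GTT CCG CGA GTG AAC GCG CGC — no ATG→stop ORF.
Frame 3: TTC TAT GCC GTC TTA ACT GCC ATG TTC CGC GAG TGA ACG CGC GCA — ATG at 24, stop TGA at 36 → 15 nt.
No ORF reaches 7 codons. Count = 0.

0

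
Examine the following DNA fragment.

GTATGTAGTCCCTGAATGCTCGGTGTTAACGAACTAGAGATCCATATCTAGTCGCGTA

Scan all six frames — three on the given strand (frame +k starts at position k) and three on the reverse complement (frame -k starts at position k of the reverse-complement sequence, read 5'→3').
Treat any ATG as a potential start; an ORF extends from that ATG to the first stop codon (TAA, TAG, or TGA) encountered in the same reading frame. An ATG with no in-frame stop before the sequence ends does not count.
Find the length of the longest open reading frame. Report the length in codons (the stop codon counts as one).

12

Reverse complement (5'→3'): TACGCGACTAGATATGGATCTCTAGTTCGTTAACACCGAGCATTCAGGGACTACATAC
Frame +1: GTA TGT AGT CCC TGA ATG CTC GGT GTT AAC GAA CTA GAG ATC CAT ATC TAG TCG CGT — ATG at 16, stop TAG at 49 → 36 nt.
Frame +2: TAT GTA GTC CCT GAA TGC TCG GTG TTA ACG AAC TAG AGA TCC ATA TCT AGT CGC GTA — no ATG→stop ORF.
Frame +3: ATG TAG TCC CTG AAT GCT CGG TGT TAA CGA ACT AGA GAT CCA TAT CTA GTC GCG — ATG at 3, stop TAG at 6 → 6 nt.
Frame -1: TAC GCG ACT AGA TAT GGA TCT CTA GTT CGT TAA CAC CGA GCA TTC AGG GAC TAC ATA — no ATG→stop ORF.
Frame -2: ACG CGA CTA GAT ATG GAT CTC TAG TTC GTT AAC ACC GAG CAT TCA GGG ACT ACA TAC — ATG at 14, stop TAG at 23 → 12 nt.
Frame -3: CGC GAC TAG ATA TGG ATC TCT AGT TCG TTA ACA CCG AGC ATT CAG GGA CTA CAT — no ATG→stop ORF.
Longest: frame +1, positions 16–51, 36 nt = 12 codons = 11 aa. → 12 codons.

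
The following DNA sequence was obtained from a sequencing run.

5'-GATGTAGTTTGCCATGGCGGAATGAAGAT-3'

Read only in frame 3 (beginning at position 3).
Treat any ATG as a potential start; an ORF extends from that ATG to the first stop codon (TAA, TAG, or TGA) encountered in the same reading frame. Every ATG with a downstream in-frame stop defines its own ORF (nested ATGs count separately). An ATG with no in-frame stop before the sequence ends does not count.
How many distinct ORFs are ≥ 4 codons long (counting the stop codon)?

0

Frame 3: TGT AGT TTG CCA TGG CGG AAT GAA GAT — no ATG→stop ORF.
No ORF reaches 4 codons. Count = 0.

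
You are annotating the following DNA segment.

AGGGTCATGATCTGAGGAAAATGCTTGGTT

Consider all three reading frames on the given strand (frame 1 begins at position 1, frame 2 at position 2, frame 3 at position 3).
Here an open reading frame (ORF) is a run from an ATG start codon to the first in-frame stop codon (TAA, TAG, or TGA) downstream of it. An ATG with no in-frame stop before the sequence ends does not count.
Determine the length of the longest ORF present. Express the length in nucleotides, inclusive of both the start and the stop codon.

Frame 1: AGG GTC ATG ATC TGA GGA AAA TGC TTG GTT — ATG at 7, stop TGA at 13 → 9 nt.
Frame 2: GGG TCA TGA TCT GAG GAA AAT GCT TGG — no ATG→stop ORF.
Frame 3: GGT CAT GAT CTG AGG AAA ATG CTT GGT — no ATG→stop ORF.
Longest: frame 1, positions 7–15, 9 nt = 3 codons = 2 aa. → 9 nucleotides.

9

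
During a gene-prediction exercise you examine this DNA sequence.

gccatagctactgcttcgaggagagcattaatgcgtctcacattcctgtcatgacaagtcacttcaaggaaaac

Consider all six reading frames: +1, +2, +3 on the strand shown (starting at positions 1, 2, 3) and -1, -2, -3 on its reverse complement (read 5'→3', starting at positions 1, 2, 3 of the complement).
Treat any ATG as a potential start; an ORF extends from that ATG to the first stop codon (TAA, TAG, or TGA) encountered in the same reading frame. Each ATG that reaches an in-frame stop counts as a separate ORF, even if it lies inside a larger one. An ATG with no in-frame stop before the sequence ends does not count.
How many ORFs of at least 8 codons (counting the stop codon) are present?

1

Reverse complement (5'→3'): GTTTTCCTTGAAGTGACTTGTCATGACAGGAATGTGAGACGCATTAATGCTCTCCTCGAAGCAGTAGCTATGGC
Frame +1: GCC ATA GCT ACT GCT TCG AGG AGA GCA TTA ATG CGT CTC ACA TTC CTG TCA TGA CAA GTC ACT TCA AGG AAA — ATG at 31, stop TGA at 52 → 24 nt.
Frame +2: CCA TAG CTA CTG CTT CGA GGA GAG CAT TAA TGC GTC TCA CAT TCC TGT CAT GAC AAG TCA CTT CAA GGA AAA — no ATG→stop ORF.
Frame +3: CAT AGC TAC TGC TTC GAG GAG AGC ATT AAT GCG TCT CAC ATT CCT GTC ATG ACA AGT CAC TTC AAG GAA AAC — no ATG→stop ORF.
Frame -1: GTT TTC CTT GAA GTG ACT TGT CAT GAC AGG AAT GTG AGA CGC ATT AAT GCT CTC CTC GAA GCA GTA GCT ATG — no ATG→stop ORF.
Frame -2: TTT TCC TTG AAG TGA CTT GTC ATG ACA GGA ATG TGA GAC GCA TTA ATG CTC TCC TCG AAG CAG TAG CTA TGG — ATG at 23, stop TGA at 35 → 15 nt; ATG at 32, stop TGA at 35 → 6 nt; ATG at 47, stop TAG at 65 → 21 nt.
Frame -3: TTT CCT TGA AGT GAC TTG TCA TGA CAG GAA TGT GAG ACG CAT TAA TGC TCT CCT CGA AGC AGT AGC TAT GGC — no ATG→stop ORF.
ORFs ≥ 8 codons: frame +1 31–54 (8 codons). Count = 1.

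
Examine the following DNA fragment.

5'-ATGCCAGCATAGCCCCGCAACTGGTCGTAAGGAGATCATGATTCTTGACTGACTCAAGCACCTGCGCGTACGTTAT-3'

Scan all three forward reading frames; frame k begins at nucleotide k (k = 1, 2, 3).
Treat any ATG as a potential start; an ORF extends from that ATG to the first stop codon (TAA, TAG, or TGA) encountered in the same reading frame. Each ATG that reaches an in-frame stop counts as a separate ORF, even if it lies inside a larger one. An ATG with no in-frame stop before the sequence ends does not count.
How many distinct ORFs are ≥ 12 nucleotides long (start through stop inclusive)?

Frame 1: ATG CCA GCA TAG CCC CGC AAC TGG TCG TAA GGA GAT CAT GAT TCT TGA CTG ACT CAA GCA CCT GCG CGT ACG TTA — ATG at 1, stop TAG at 10 → 12 nt.
Frame 2: TGC CAG CAT AGC CCC GCA ACT GGT CGT AAG GAG ATC ATG ATT CTT GAC TGA CTC AAG CAC CTG CGC GTA CGT TAT — ATG at 38, stop TGA at 50 → 15 nt.
Frame 3: GCC AGC ATA GCC CCG CAA CTG GTC GTA AGG AGA TCA TGA TTC TTG ACT GAC TCA AGC ACC TGC GCG TAC GTT — no ATG→stop ORF.
ORFs ≥ 12 nucleotides: frame 1 1–12 (12 nucleotides), frame 2 38–52 (15 nucleotides). Count = 2.

2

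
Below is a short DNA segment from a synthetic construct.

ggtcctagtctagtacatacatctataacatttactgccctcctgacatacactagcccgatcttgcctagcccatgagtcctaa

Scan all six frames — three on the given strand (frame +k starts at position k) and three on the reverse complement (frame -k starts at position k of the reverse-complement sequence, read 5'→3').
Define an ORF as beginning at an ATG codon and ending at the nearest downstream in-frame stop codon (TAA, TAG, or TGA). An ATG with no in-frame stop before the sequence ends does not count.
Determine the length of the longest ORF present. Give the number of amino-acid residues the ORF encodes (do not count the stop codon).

5

Reverse complement (5'→3'): TTAGGACTCATGGGCTAGGCAAGATCGGGCTAGTGTATGTCAGGAGGGCAGTAAATGTTATAGATGTATGTACTAGACTAGGACC
Frame +1: GGT CCT AGT CTA GTA CAT ACA TCT ATA ACA TTT ACT GCC CTC CTG ACA TAC ACT AGC CCG ATC TTG CCT AGC CCA TGA GTC CTA — no ATG→stop ORF.
Frame +2: GTC CTA GTC TAG TAC ATA CAT CTA TAA CAT TTA CTG CCC TCC TGA CAT ACA CTA GCC CGA TCT TGC CTA GCC CAT GAG TCC TAA — no ATG→stop ORF.
Frame +3: TCC TAG TCT AGT ACA TAC ATC TAT AAC ATT TAC TGC CCT CCT GAC ATA CAC TAG CCC GAT CTT GCC TAG CCC ATG AGT CCT — no ATG→stop ORF.
Frame -1: TTA GGA CTC ATG GGC TAG GCA AGA TCG GGC TAG TGT ATG TCA GGA GGG CAG TAA ATG TTA TAG ATG TAT GTA CTA GAC TAG GAC — ATG at 10, stop TAG at 16 → 9 nt; ATG at 37, stop TAA at 52 → 18 nt; ATG at 55, stop TAG at 61 → 9 nt; ATG at 64, stop TAG at 79 → 18 nt.
Frame -2: TAG GAC TCA TGG GCT AGG CAA GAT CGG GCT AGT GTA TGT CAG GAG GGC AGT AAA TGT TAT AGA TGT ATG TAC TAG ACT AGG ACC — ATG at 68, stop TAG at 74 → 9 nt.
Frame -3: AGG ACT CAT GGG CTA GGC AAG ATC GGG CTA GTG TAT GTC AGG AGG GCA GTA AAT GTT ATA GAT GTA TGT ACT AGA CTA GGA — no ATG→stop ORF.
Longest: frame -1, positions 37–54, 18 nt = 6 codons = 5 aa. → 5 amino acids.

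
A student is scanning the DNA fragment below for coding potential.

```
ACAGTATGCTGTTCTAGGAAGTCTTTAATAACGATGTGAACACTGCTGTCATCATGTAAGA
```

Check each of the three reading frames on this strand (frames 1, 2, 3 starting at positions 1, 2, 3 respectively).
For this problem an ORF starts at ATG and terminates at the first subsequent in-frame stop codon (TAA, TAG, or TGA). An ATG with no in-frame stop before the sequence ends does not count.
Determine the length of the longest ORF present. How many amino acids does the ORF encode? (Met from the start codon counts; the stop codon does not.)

3

Frame 1: ACA GTA TGC TGT TCT AGG AAG TCT TTA ATA ACG ATG TGA ACA CTG CTG TCA TCA TGT AAG — ATG at 34, stop TGA at 37 → 6 nt.
Frame 2: CAG TAT GCT GTT CTA GGA AGT CTT TAA TAA CGA TGT GAA CAC TGC TGT CAT CAT GTA AGA — no ATG→stop ORF.
Frame 3: AGT ATG CTG TTC TAG GAA GTC TTT AAT AAC GAT GTG AAC ACT GCT GTC ATC ATG TAA — ATG at 6, stop TAG at 15 → 12 nt; ATG at 54, stop TAA at 57 → 6 nt.
Longest: frame 3, positions 6–17, 12 nt = 4 codons = 3 aa. → 3 amino acids.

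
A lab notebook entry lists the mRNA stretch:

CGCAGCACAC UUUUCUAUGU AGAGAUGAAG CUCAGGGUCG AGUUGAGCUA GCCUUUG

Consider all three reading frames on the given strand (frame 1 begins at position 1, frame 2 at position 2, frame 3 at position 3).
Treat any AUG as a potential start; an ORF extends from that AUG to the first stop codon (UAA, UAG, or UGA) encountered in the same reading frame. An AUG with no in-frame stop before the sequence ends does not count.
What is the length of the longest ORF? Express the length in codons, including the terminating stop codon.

Frame 1: CGC AGC ACA CUU UUC UAU GUA GAG AUG AAG CUC AGG GUC GAG UUG AGC UAG CCU UUG — AUG at 25, stop UAG at 49 → 27 nt.
Frame 2: GCA GCA CAC UUU UCU AUG UAG AGA UGA AGC UCA GGG UCG AGU UGA GCU AGC CUU — AUG at 17, stop UAG at 20 → 6 nt.
Frame 3: CAG CAC ACU UUU CUA UGU AGA GAU GAA GCU CAG GGU CGA GUU GAG CUA GCC UUU — no AUG→stop ORF.
Longest: frame 1, positions 25–51, 27 nt = 9 codons = 8 aa. → 9 codons.

9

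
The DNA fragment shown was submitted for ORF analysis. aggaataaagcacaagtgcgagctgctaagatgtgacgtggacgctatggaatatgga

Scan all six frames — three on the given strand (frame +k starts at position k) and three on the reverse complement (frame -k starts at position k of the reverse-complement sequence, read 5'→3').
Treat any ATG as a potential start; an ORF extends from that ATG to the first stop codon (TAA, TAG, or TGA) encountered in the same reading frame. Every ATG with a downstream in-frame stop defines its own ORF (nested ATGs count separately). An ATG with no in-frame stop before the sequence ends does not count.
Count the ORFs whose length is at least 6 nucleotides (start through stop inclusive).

Reverse complement (5'→3'): TCCATATTCCATAGCGTCCACGTCACATCTTAGCAGCTCGCACTTGTGCTTTATTCCT
Frame +1: AGG AAT AAA GCA CAA GTG CGA GCT GCT AAG ATG TGA CGT GGA CGC TAT GGA ATA TGG — ATG at 31, stop TGA at 34 → 6 nt.
Frame +2: GGA ATA AAG CAC AAG TGC GAG CTG CTA AGA TGT GAC GTG GAC GCT ATG GAA TAT GGA — no ATG→stop ORF.
Frame +3: GAA TAA AGC ACA AGT GCG AGC TGC TAA GAT GTG ACG TGG ACG CTA TGG AAT ATG — no ATG→stop ORF.
Frame -1: TCC ATA TTC CAT AGC GTC CAC GTC ACA TCT TAG CAG CTC GCA CTT GTG CTT TAT TCC — no ATG→stop ORF.
Frame -2: CCA TAT TCC ATA GCG TCC ACG TCA CAT CTT AGC AGC TCG CAC TTG TGC TTT ATT CCT — no ATG→stop ORF.
Frame -3: CAT ATT CCA TAG CGT CCA CGT CAC ATC TTA GCA GCT CGC ACT TGT GCT TTA TTC — no ATG→stop ORF.
ORFs ≥ 6 nucleotides: frame +1 31–36 (6 nucleotides). Count = 1.

1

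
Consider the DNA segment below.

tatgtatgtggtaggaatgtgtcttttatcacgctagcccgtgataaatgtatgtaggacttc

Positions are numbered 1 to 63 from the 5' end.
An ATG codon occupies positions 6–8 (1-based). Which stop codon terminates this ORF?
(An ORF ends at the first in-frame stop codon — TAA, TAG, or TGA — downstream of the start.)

Codons from position 6: ATG (6–8), TGG (9–11), TAG (12–14).
The first in-frame stop codon is TAG.

TAG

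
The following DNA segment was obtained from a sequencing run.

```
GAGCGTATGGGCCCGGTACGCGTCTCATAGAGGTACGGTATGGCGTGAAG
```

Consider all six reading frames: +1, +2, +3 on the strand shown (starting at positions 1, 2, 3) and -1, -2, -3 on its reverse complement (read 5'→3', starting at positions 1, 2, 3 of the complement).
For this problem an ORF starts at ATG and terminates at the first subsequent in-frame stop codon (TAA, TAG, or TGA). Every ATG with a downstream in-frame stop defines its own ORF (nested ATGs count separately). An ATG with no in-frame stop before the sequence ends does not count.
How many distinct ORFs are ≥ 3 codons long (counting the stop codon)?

Reverse complement (5'→3'): CTTCACGCCATACCGTACCTCTATGAGACGCGTACCGGGCCCATACGCTC
Frame +1: GAG CGT ATG GGC CCG GTA CGC GTC TCA TAG AGG TAC GGT ATG GCG TGA — ATG at 7, stop TAG at 28 → 24 nt; ATG at 40, stop TGA at 46 → 9 nt.
Frame +2: AGC GTA TGG GCC CGG TAC GCG TCT CAT AGA GGT ACG GTA TGG CGT GAA — no ATG→stop ORF.
Frame +3: GCG TAT GGG CCC GGT ACG CGT CTC ATA GAG GTA CGG TAT GGC GTG AAG — no ATG→stop ORF.
Frame -1: CTT CAC GCC ATA CCG TAC CTC TAT GAG ACG CGT ACC GGG CCC ATA CGC — no ATG→stop ORF.
Frame -2: TTC ACG CCA TAC CGT ACC TCT ATG AGA CGC GTA CCG GGC CCA TAC GCT — no ATG→stop ORF.
Frame -3: TCA CGC CAT ACC GTA CCT CTA TGA GAC GCG TAC CGG GCC CAT ACG CTC — no ATG→stop ORF.
ORFs ≥ 3 codons: frame +1 7–30 (8 codons), frame +1 40–48 (3 codons). Count = 2.

2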